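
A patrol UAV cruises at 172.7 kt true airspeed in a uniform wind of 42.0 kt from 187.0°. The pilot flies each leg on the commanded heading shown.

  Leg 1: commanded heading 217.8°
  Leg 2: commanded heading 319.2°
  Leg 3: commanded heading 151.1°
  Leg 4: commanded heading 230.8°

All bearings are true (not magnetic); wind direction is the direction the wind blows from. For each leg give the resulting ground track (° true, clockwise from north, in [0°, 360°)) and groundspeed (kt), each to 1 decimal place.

Leg 1: track=226.7°, groundspeed=138.3 kt
Leg 2: track=328.0°, groundspeed=203.3 kt
Leg 3: track=141.0°, groundspeed=140.8 kt
Leg 4: track=242.3°, groundspeed=145.3 kt

Leg 1: heading 217.8°; drift +8.9° → track 226.7°, groundspeed 138.3 kt
Leg 2: heading 319.2°; drift +8.8° → track 328.0°, groundspeed 203.3 kt
Leg 3: heading 151.1°; drift -10.1° → track 141.0°, groundspeed 140.8 kt
Leg 4: heading 230.8°; drift +11.5° → track 242.3°, groundspeed 145.3 kt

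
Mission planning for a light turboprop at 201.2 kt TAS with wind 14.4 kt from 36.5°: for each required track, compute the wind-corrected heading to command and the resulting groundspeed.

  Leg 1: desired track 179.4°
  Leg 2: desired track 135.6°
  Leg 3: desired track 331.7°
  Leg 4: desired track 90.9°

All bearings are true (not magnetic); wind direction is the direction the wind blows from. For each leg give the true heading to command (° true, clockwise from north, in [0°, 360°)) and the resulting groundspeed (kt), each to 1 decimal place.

Leg 1: desired track 179.4°; wind correction -2.5° → command heading 176.9°, groundspeed 212.5 kt
Leg 2: desired track 135.6°; wind correction -4.1° → command heading 131.5°, groundspeed 203.0 kt
Leg 3: desired track 331.7°; wind correction +3.7° → command heading 335.4°, groundspeed 194.6 kt
Leg 4: desired track 90.9°; wind correction -3.3° → command heading 87.6°, groundspeed 192.5 kt

Leg 1: heading=176.9°, groundspeed=212.5 kt
Leg 2: heading=131.5°, groundspeed=203.0 kt
Leg 3: heading=335.4°, groundspeed=194.6 kt
Leg 4: heading=87.6°, groundspeed=192.5 kt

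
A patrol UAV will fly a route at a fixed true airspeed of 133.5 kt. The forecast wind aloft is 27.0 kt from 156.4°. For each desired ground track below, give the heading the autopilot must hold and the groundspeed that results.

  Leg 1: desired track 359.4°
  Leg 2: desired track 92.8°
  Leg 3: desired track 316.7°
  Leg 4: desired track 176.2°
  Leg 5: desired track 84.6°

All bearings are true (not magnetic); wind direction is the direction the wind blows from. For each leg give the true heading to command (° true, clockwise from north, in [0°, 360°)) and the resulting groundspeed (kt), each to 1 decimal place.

Leg 1: heading=3.9°, groundspeed=157.9 kt
Leg 2: heading=103.2°, groundspeed=119.3 kt
Leg 3: heading=312.8°, groundspeed=158.6 kt
Leg 4: heading=172.3°, groundspeed=107.8 kt
Leg 5: heading=95.7°, groundspeed=122.6 kt

Leg 1: desired track 359.4°; wind correction +4.5° → command heading 3.9°, groundspeed 157.9 kt
Leg 2: desired track 92.8°; wind correction +10.4° → command heading 103.2°, groundspeed 119.3 kt
Leg 3: desired track 316.7°; wind correction -3.9° → command heading 312.8°, groundspeed 158.6 kt
Leg 4: desired track 176.2°; wind correction -3.9° → command heading 172.3°, groundspeed 107.8 kt
Leg 5: desired track 84.6°; wind correction +11.1° → command heading 95.7°, groundspeed 122.6 kt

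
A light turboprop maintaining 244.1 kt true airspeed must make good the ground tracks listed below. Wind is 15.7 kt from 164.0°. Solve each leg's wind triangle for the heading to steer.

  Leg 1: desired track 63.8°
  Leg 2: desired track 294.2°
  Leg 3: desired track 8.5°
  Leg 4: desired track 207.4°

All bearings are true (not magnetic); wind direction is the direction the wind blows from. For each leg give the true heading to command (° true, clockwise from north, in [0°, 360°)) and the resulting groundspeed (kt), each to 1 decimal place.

Leg 1: heading=67.4°, groundspeed=246.4 kt
Leg 2: heading=291.4°, groundspeed=253.9 kt
Leg 3: heading=10.0°, groundspeed=258.3 kt
Leg 4: heading=204.9°, groundspeed=232.5 kt

Leg 1: desired track 63.8°; wind correction +3.6° → command heading 67.4°, groundspeed 246.4 kt
Leg 2: desired track 294.2°; wind correction -2.8° → command heading 291.4°, groundspeed 253.9 kt
Leg 3: desired track 8.5°; wind correction +1.5° → command heading 10.0°, groundspeed 258.3 kt
Leg 4: desired track 207.4°; wind correction -2.5° → command heading 204.9°, groundspeed 232.5 kt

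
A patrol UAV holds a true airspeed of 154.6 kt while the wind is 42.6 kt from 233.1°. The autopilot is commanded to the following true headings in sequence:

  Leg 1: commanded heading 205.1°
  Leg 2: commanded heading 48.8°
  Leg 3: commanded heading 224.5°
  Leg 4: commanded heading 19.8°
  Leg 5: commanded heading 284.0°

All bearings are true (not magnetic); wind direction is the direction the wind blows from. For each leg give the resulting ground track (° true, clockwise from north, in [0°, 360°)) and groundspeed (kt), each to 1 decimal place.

Leg 1: heading 205.1°; drift -9.7° → track 195.4°, groundspeed 118.7 kt
Leg 2: heading 48.8°; drift +0.9° → track 49.7°, groundspeed 197.1 kt
Leg 3: heading 224.5°; drift -3.2° → track 221.3°, groundspeed 112.7 kt
Leg 4: heading 19.8°; drift +7.0° → track 26.8°, groundspeed 191.6 kt
Leg 5: heading 284.0°; drift +14.5° → track 298.5°, groundspeed 131.9 kt

Leg 1: track=195.4°, groundspeed=118.7 kt
Leg 2: track=49.7°, groundspeed=197.1 kt
Leg 3: track=221.3°, groundspeed=112.7 kt
Leg 4: track=26.8°, groundspeed=191.6 kt
Leg 5: track=298.5°, groundspeed=131.9 kt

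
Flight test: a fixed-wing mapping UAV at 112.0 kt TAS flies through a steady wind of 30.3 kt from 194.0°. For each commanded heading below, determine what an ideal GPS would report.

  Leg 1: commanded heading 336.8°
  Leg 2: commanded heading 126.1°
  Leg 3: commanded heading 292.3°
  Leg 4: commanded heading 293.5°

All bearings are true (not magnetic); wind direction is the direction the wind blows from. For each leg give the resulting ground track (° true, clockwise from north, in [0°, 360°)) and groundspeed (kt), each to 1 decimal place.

Leg 1: track=344.5°, groundspeed=137.4 kt
Leg 2: track=110.5°, groundspeed=104.4 kt
Leg 3: track=306.7°, groundspeed=120.2 kt
Leg 4: track=307.8°, groundspeed=120.8 kt

Leg 1: heading 336.8°; drift +7.7° → track 344.5°, groundspeed 137.4 kt
Leg 2: heading 126.1°; drift -15.6° → track 110.5°, groundspeed 104.4 kt
Leg 3: heading 292.3°; drift +14.4° → track 306.7°, groundspeed 120.2 kt
Leg 4: heading 293.5°; drift +14.3° → track 307.8°, groundspeed 120.8 kt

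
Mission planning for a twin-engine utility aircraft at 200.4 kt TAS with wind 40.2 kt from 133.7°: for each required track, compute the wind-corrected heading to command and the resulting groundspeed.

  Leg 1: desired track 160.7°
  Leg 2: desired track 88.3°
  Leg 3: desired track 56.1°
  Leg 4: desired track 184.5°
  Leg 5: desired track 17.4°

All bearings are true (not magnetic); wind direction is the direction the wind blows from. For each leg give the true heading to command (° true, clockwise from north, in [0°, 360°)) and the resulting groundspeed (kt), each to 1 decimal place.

Leg 1: desired track 160.7°; wind correction -5.2° → command heading 155.5°, groundspeed 163.7 kt
Leg 2: desired track 88.3°; wind correction +8.2° → command heading 96.5°, groundspeed 170.1 kt
Leg 3: desired track 56.1°; wind correction +11.3° → command heading 67.4°, groundspeed 187.9 kt
Leg 4: desired track 184.5°; wind correction -8.9° → command heading 175.6°, groundspeed 172.6 kt
Leg 5: desired track 17.4°; wind correction +10.4° → command heading 27.8°, groundspeed 214.9 kt

Leg 1: heading=155.5°, groundspeed=163.7 kt
Leg 2: heading=96.5°, groundspeed=170.1 kt
Leg 3: heading=67.4°, groundspeed=187.9 kt
Leg 4: heading=175.6°, groundspeed=172.6 kt
Leg 5: heading=27.8°, groundspeed=214.9 kt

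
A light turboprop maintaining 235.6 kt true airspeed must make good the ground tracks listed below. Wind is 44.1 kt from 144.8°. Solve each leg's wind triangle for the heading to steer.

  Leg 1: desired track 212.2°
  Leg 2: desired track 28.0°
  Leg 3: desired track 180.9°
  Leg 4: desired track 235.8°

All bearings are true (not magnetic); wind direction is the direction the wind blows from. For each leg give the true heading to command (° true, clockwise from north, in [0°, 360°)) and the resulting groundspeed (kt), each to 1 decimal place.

Leg 1: desired track 212.2°; wind correction -10.0° → command heading 202.2°, groundspeed 215.1 kt
Leg 2: desired track 28.0°; wind correction +9.6° → command heading 37.6°, groundspeed 252.2 kt
Leg 3: desired track 180.9°; wind correction -6.3° → command heading 174.6°, groundspeed 198.5 kt
Leg 4: desired track 235.8°; wind correction -10.8° → command heading 225.0°, groundspeed 232.2 kt

Leg 1: heading=202.2°, groundspeed=215.1 kt
Leg 2: heading=37.6°, groundspeed=252.2 kt
Leg 3: heading=174.6°, groundspeed=198.5 kt
Leg 4: heading=225.0°, groundspeed=232.2 kt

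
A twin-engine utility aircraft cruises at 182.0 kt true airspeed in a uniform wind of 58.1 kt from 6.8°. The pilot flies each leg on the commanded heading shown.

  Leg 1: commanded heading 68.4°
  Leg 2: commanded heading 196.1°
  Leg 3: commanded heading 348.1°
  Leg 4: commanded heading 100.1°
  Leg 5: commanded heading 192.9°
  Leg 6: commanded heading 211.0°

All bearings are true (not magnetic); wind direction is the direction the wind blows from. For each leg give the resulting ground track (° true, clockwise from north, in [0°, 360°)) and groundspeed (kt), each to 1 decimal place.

Leg 1: heading 68.4°; drift +18.3° → track 86.7°, groundspeed 162.6 kt
Leg 2: heading 196.1°; drift -2.2° → track 193.9°, groundspeed 239.5 kt
Leg 3: heading 348.1°; drift -8.3° → track 339.8°, groundspeed 128.3 kt
Leg 4: heading 100.1°; drift +17.4° → track 117.5°, groundspeed 194.2 kt
Leg 5: heading 192.9°; drift -1.5° → track 191.4°, groundspeed 239.9 kt
Leg 6: heading 211.0°; drift -5.8° → track 205.2°, groundspeed 236.2 kt

Leg 1: track=86.7°, groundspeed=162.6 kt
Leg 2: track=193.9°, groundspeed=239.5 kt
Leg 3: track=339.8°, groundspeed=128.3 kt
Leg 4: track=117.5°, groundspeed=194.2 kt
Leg 5: track=191.4°, groundspeed=239.9 kt
Leg 6: track=205.2°, groundspeed=236.2 kt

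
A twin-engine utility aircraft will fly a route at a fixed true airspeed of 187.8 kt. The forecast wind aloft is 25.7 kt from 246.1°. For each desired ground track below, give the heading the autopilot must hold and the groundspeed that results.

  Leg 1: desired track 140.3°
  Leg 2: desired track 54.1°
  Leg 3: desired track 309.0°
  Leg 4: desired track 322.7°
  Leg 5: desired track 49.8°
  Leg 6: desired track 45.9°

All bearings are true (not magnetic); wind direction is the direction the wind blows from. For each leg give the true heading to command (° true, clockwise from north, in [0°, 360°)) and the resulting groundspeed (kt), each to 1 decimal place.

Leg 1: heading=147.9°, groundspeed=193.2 kt
Leg 2: heading=52.5°, groundspeed=212.9 kt
Leg 3: heading=302.0°, groundspeed=174.7 kt
Leg 4: heading=315.0°, groundspeed=180.2 kt
Leg 5: heading=47.6°, groundspeed=212.3 kt
Leg 6: heading=43.2°, groundspeed=211.7 kt

Leg 1: desired track 140.3°; wind correction +7.6° → command heading 147.9°, groundspeed 193.2 kt
Leg 2: desired track 54.1°; wind correction -1.6° → command heading 52.5°, groundspeed 212.9 kt
Leg 3: desired track 309.0°; wind correction -7.0° → command heading 302.0°, groundspeed 174.7 kt
Leg 4: desired track 322.7°; wind correction -7.7° → command heading 315.0°, groundspeed 180.2 kt
Leg 5: desired track 49.8°; wind correction -2.2° → command heading 47.6°, groundspeed 212.3 kt
Leg 6: desired track 45.9°; wind correction -2.7° → command heading 43.2°, groundspeed 211.7 kt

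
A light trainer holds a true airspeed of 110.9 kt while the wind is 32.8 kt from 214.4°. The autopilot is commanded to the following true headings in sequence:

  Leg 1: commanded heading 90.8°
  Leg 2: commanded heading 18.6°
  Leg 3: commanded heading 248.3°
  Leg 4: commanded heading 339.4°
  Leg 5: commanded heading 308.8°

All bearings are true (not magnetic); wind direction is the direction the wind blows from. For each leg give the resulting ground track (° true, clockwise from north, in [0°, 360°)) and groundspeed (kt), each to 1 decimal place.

Leg 1: track=78.8°, groundspeed=131.9 kt
Leg 2: track=22.2°, groundspeed=142.7 kt
Leg 3: track=260.6°, groundspeed=85.7 kt
Leg 4: track=351.1°, groundspeed=132.5 kt
Leg 5: track=324.9°, groundspeed=118.0 kt

Leg 1: heading 90.8°; drift -12.0° → track 78.8°, groundspeed 131.9 kt
Leg 2: heading 18.6°; drift +3.6° → track 22.2°, groundspeed 142.7 kt
Leg 3: heading 248.3°; drift +12.3° → track 260.6°, groundspeed 85.7 kt
Leg 4: heading 339.4°; drift +11.7° → track 351.1°, groundspeed 132.5 kt
Leg 5: heading 308.8°; drift +16.1° → track 324.9°, groundspeed 118.0 kt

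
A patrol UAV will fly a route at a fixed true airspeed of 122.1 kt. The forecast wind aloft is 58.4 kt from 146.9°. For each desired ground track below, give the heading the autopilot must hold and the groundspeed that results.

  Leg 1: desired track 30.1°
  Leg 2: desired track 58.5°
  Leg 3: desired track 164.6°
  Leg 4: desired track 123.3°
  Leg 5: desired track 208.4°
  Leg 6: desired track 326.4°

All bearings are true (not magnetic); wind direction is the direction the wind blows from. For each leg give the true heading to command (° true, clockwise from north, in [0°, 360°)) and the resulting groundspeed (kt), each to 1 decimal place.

Leg 1: desired track 30.1°; wind correction +25.3° → command heading 55.4°, groundspeed 136.7 kt
Leg 2: desired track 58.5°; wind correction +28.6° → command heading 87.1°, groundspeed 105.6 kt
Leg 3: desired track 164.6°; wind correction -8.4° → command heading 156.2°, groundspeed 65.2 kt
Leg 4: desired track 123.3°; wind correction +11.0° → command heading 134.3°, groundspeed 66.3 kt
Leg 5: desired track 208.4°; wind correction -24.9° → command heading 183.5°, groundspeed 82.9 kt
Leg 6: desired track 326.4°; wind correction -0.2° → command heading 326.2°, groundspeed 180.5 kt

Leg 1: heading=55.4°, groundspeed=136.7 kt
Leg 2: heading=87.1°, groundspeed=105.6 kt
Leg 3: heading=156.2°, groundspeed=65.2 kt
Leg 4: heading=134.3°, groundspeed=66.3 kt
Leg 5: heading=183.5°, groundspeed=82.9 kt
Leg 6: heading=326.2°, groundspeed=180.5 kt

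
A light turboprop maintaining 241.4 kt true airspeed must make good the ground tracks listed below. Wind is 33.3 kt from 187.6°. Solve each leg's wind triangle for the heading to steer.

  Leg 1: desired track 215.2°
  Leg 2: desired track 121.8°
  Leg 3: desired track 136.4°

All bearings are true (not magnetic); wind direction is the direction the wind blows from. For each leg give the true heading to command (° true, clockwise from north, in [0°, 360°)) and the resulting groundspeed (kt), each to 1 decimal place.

Leg 1: desired track 215.2°; wind correction -3.7° → command heading 211.5°, groundspeed 211.4 kt
Leg 2: desired track 121.8°; wind correction +7.2° → command heading 129.0°, groundspeed 225.8 kt
Leg 3: desired track 136.4°; wind correction +6.2° → command heading 142.6°, groundspeed 219.1 kt

Leg 1: heading=211.5°, groundspeed=211.4 kt
Leg 2: heading=129.0°, groundspeed=225.8 kt
Leg 3: heading=142.6°, groundspeed=219.1 kt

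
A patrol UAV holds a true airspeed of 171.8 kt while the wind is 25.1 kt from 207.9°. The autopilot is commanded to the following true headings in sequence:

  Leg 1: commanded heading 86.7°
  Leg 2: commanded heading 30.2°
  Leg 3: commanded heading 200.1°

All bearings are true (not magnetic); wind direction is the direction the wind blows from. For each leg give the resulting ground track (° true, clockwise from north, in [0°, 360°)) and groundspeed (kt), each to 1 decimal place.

Leg 1: track=80.1°, groundspeed=186.0 kt
Leg 2: track=29.9°, groundspeed=196.9 kt
Leg 3: track=198.8°, groundspeed=147.0 kt

Leg 1: heading 86.7°; drift -6.6° → track 80.1°, groundspeed 186.0 kt
Leg 2: heading 30.2°; drift -0.3° → track 29.9°, groundspeed 196.9 kt
Leg 3: heading 200.1°; drift -1.3° → track 198.8°, groundspeed 147.0 kt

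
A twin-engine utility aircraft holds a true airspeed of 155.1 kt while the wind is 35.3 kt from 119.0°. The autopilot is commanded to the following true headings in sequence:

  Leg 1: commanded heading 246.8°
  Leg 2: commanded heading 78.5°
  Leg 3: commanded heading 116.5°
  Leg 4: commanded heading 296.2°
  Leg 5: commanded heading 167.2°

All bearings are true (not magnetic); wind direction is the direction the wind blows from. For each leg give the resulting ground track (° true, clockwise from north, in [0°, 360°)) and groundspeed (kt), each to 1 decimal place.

Leg 1: heading 246.8°; drift +9.0° → track 255.8°, groundspeed 178.9 kt
Leg 2: heading 78.5°; drift -10.1° → track 68.4°, groundspeed 130.3 kt
Leg 3: heading 116.5°; drift -0.7° → track 115.8°, groundspeed 119.8 kt
Leg 4: heading 296.2°; drift +0.5° → track 296.7°, groundspeed 190.4 kt
Leg 5: heading 167.2°; drift +11.3° → track 178.5°, groundspeed 134.2 kt

Leg 1: track=255.8°, groundspeed=178.9 kt
Leg 2: track=68.4°, groundspeed=130.3 kt
Leg 3: track=115.8°, groundspeed=119.8 kt
Leg 4: track=296.7°, groundspeed=190.4 kt
Leg 5: track=178.5°, groundspeed=134.2 kt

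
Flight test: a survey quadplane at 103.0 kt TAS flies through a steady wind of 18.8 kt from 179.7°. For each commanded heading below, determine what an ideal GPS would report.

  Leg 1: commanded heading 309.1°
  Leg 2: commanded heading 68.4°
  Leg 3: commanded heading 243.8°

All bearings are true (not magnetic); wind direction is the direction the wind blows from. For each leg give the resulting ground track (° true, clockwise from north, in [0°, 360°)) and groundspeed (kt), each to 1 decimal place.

Leg 1: heading 309.1°; drift +7.2° → track 316.3°, groundspeed 115.8 kt
Leg 2: heading 68.4°; drift -9.1° → track 59.3°, groundspeed 111.2 kt
Leg 3: heading 243.8°; drift +10.1° → track 253.9°, groundspeed 96.3 kt

Leg 1: track=316.3°, groundspeed=115.8 kt
Leg 2: track=59.3°, groundspeed=111.2 kt
Leg 3: track=253.9°, groundspeed=96.3 kt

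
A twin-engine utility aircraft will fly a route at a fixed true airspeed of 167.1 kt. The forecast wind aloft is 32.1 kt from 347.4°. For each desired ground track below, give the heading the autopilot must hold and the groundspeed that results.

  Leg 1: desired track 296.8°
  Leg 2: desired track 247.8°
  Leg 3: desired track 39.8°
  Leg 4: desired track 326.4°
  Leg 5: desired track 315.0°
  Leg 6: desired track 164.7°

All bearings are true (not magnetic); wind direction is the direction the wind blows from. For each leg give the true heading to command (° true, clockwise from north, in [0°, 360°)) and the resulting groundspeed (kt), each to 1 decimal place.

Leg 1: heading=305.3°, groundspeed=144.9 kt
Leg 2: heading=258.7°, groundspeed=169.4 kt
Leg 3: heading=31.0°, groundspeed=145.6 kt
Leg 4: heading=330.3°, groundspeed=136.7 kt
Leg 5: heading=320.9°, groundspeed=139.1 kt
Leg 6: heading=164.2°, groundspeed=199.2 kt

Leg 1: desired track 296.8°; wind correction +8.5° → command heading 305.3°, groundspeed 144.9 kt
Leg 2: desired track 247.8°; wind correction +10.9° → command heading 258.7°, groundspeed 169.4 kt
Leg 3: desired track 39.8°; wind correction -8.8° → command heading 31.0°, groundspeed 145.6 kt
Leg 4: desired track 326.4°; wind correction +3.9° → command heading 330.3°, groundspeed 136.7 kt
Leg 5: desired track 315.0°; wind correction +5.9° → command heading 320.9°, groundspeed 139.1 kt
Leg 6: desired track 164.7°; wind correction -0.5° → command heading 164.2°, groundspeed 199.2 kt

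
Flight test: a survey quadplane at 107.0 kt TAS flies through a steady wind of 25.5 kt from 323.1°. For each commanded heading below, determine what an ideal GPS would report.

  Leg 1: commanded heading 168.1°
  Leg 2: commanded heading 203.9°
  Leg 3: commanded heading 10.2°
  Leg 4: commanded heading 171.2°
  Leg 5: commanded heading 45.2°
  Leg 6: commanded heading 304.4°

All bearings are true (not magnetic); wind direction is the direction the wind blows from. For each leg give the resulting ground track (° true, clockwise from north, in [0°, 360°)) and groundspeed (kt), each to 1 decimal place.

Leg 1: heading 168.1°; drift -4.7° → track 163.4°, groundspeed 130.6 kt
Leg 2: heading 203.9°; drift -10.6° → track 193.3°, groundspeed 121.5 kt
Leg 3: heading 10.2°; drift +11.8° → track 22.0°, groundspeed 91.6 kt
Leg 4: heading 171.2°; drift -5.3° → track 165.9°, groundspeed 130.1 kt
Leg 5: heading 45.2°; drift +13.7° → track 58.9°, groundspeed 106.5 kt
Leg 6: heading 304.4°; drift -5.6° → track 298.8°, groundspeed 83.2 kt

Leg 1: track=163.4°, groundspeed=130.6 kt
Leg 2: track=193.3°, groundspeed=121.5 kt
Leg 3: track=22.0°, groundspeed=91.6 kt
Leg 4: track=165.9°, groundspeed=130.1 kt
Leg 5: track=58.9°, groundspeed=106.5 kt
Leg 6: track=298.8°, groundspeed=83.2 kt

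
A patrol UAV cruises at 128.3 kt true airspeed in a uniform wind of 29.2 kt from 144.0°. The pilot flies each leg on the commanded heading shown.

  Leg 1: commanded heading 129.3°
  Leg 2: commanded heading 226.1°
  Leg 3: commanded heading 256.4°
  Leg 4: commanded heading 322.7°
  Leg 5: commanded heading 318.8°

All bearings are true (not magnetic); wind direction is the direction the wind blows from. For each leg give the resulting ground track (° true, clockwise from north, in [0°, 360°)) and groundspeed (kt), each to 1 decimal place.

Leg 1: heading 129.3°; drift -4.2° → track 125.1°, groundspeed 100.3 kt
Leg 2: heading 226.1°; drift +13.1° → track 239.2°, groundspeed 127.6 kt
Leg 3: heading 256.4°; drift +11.0° → track 267.4°, groundspeed 142.0 kt
Leg 4: heading 322.7°; drift +0.2° → track 322.9°, groundspeed 157.5 kt
Leg 5: heading 318.8°; drift +1.0° → track 319.8°, groundspeed 157.4 kt

Leg 1: track=125.1°, groundspeed=100.3 kt
Leg 2: track=239.2°, groundspeed=127.6 kt
Leg 3: track=267.4°, groundspeed=142.0 kt
Leg 4: track=322.9°, groundspeed=157.5 kt
Leg 5: track=319.8°, groundspeed=157.4 kt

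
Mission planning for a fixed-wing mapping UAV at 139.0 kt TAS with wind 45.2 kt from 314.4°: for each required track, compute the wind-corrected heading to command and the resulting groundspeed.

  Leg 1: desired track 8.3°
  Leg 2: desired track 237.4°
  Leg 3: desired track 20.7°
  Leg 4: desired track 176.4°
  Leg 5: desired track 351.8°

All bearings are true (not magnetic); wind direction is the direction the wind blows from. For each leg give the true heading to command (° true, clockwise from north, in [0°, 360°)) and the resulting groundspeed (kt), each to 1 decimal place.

Leg 1: desired track 8.3°; wind correction -15.2° → command heading 353.1°, groundspeed 107.5 kt
Leg 2: desired track 237.4°; wind correction +18.5° → command heading 255.9°, groundspeed 121.7 kt
Leg 3: desired track 20.7°; wind correction -17.3° → command heading 3.4°, groundspeed 114.5 kt
Leg 4: desired track 176.4°; wind correction +12.6° → command heading 189.0°, groundspeed 169.3 kt
Leg 5: desired track 351.8°; wind correction -11.4° → command heading 340.4°, groundspeed 100.4 kt

Leg 1: heading=353.1°, groundspeed=107.5 kt
Leg 2: heading=255.9°, groundspeed=121.7 kt
Leg 3: heading=3.4°, groundspeed=114.5 kt
Leg 4: heading=189.0°, groundspeed=169.3 kt
Leg 5: heading=340.4°, groundspeed=100.4 kt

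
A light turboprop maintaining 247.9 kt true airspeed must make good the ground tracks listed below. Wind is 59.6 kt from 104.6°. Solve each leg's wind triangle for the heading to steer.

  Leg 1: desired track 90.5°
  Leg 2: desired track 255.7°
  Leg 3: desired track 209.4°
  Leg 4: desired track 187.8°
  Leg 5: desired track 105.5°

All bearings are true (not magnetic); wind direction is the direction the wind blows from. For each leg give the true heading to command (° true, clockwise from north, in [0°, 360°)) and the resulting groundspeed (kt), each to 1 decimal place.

Leg 1: desired track 90.5°; wind correction +3.4° → command heading 93.9°, groundspeed 189.7 kt
Leg 2: desired track 255.7°; wind correction -6.7° → command heading 249.0°, groundspeed 298.4 kt
Leg 3: desired track 209.4°; wind correction -13.4° → command heading 196.0°, groundspeed 256.3 kt
Leg 4: desired track 187.8°; wind correction -13.8° → command heading 174.0°, groundspeed 233.7 kt
Leg 5: desired track 105.5°; wind correction -0.2° → command heading 105.3°, groundspeed 188.3 kt

Leg 1: heading=93.9°, groundspeed=189.7 kt
Leg 2: heading=249.0°, groundspeed=298.4 kt
Leg 3: heading=196.0°, groundspeed=256.3 kt
Leg 4: heading=174.0°, groundspeed=233.7 kt
Leg 5: heading=105.3°, groundspeed=188.3 kt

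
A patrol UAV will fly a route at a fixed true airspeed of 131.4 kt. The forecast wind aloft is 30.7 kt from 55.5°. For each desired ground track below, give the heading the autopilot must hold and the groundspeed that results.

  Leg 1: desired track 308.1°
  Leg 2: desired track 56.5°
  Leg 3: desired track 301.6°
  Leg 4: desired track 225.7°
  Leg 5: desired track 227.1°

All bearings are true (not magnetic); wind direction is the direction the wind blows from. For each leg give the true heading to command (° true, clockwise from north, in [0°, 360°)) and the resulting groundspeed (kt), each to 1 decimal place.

Leg 1: desired track 308.1°; wind correction +12.9° → command heading 321.0°, groundspeed 137.3 kt
Leg 2: desired track 56.5°; wind correction -0.2° → command heading 56.3°, groundspeed 100.7 kt
Leg 3: desired track 301.6°; wind correction +12.3° → command heading 313.9°, groundspeed 140.8 kt
Leg 4: desired track 225.7°; wind correction -2.3° → command heading 223.4°, groundspeed 161.5 kt
Leg 5: desired track 227.1°; wind correction -2.0° → command heading 225.1°, groundspeed 161.7 kt

Leg 1: heading=321.0°, groundspeed=137.3 kt
Leg 2: heading=56.3°, groundspeed=100.7 kt
Leg 3: heading=313.9°, groundspeed=140.8 kt
Leg 4: heading=223.4°, groundspeed=161.5 kt
Leg 5: heading=225.1°, groundspeed=161.7 kt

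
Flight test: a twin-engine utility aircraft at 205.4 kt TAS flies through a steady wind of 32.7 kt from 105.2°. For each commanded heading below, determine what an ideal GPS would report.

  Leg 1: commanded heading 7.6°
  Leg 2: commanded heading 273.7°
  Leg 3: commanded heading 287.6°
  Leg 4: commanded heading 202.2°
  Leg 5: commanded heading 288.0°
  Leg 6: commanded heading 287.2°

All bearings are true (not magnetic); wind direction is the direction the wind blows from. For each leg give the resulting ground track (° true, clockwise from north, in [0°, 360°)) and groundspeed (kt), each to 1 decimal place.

Leg 1: heading 7.6°; drift -8.8° → track 358.8°, groundspeed 212.2 kt
Leg 2: heading 273.7°; drift +1.6° → track 275.3°, groundspeed 237.5 kt
Leg 3: heading 287.6°; drift -0.3° → track 287.3°, groundspeed 238.1 kt
Leg 4: heading 202.2°; drift +8.8° → track 211.0°, groundspeed 211.9 kt
Leg 5: heading 288.0°; drift -0.4° → track 287.6°, groundspeed 238.1 kt
Leg 6: heading 287.2°; drift -0.3° → track 286.9°, groundspeed 238.1 kt

Leg 1: track=358.8°, groundspeed=212.2 kt
Leg 2: track=275.3°, groundspeed=237.5 kt
Leg 3: track=287.3°, groundspeed=238.1 kt
Leg 4: track=211.0°, groundspeed=211.9 kt
Leg 5: track=287.6°, groundspeed=238.1 kt
Leg 6: track=286.9°, groundspeed=238.1 kt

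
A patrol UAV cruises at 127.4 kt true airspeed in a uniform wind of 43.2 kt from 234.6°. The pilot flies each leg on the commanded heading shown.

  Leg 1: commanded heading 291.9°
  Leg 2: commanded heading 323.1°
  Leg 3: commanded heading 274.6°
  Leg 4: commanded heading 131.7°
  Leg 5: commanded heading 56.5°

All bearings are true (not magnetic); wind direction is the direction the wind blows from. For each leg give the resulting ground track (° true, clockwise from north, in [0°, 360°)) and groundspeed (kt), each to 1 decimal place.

Leg 1: track=311.2°, groundspeed=110.2 kt
Leg 2: track=342.0°, groundspeed=133.4 kt
Leg 3: track=291.0°, groundspeed=98.3 kt
Leg 4: track=114.6°, groundspeed=143.4 kt
Leg 5: track=56.0°, groundspeed=170.6 kt

Leg 1: heading 291.9°; drift +19.3° → track 311.2°, groundspeed 110.2 kt
Leg 2: heading 323.1°; drift +18.9° → track 342.0°, groundspeed 133.4 kt
Leg 3: heading 274.6°; drift +16.4° → track 291.0°, groundspeed 98.3 kt
Leg 4: heading 131.7°; drift -17.1° → track 114.6°, groundspeed 143.4 kt
Leg 5: heading 56.5°; drift -0.5° → track 56.0°, groundspeed 170.6 kt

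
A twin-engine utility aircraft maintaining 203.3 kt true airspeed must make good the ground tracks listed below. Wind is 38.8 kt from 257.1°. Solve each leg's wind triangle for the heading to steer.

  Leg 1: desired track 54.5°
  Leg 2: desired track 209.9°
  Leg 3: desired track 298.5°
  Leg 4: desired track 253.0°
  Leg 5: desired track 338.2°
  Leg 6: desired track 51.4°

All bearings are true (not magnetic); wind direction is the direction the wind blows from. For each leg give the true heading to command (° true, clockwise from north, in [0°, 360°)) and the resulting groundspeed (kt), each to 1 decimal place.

Leg 1: heading=50.3°, groundspeed=238.6 kt
Leg 2: heading=217.9°, groundspeed=174.9 kt
Leg 3: heading=291.2°, groundspeed=172.6 kt
Leg 4: heading=253.8°, groundspeed=164.6 kt
Leg 5: heading=327.3°, groundspeed=193.7 kt
Leg 6: heading=46.7°, groundspeed=237.6 kt

Leg 1: desired track 54.5°; wind correction -4.2° → command heading 50.3°, groundspeed 238.6 kt
Leg 2: desired track 209.9°; wind correction +8.0° → command heading 217.9°, groundspeed 174.9 kt
Leg 3: desired track 298.5°; wind correction -7.3° → command heading 291.2°, groundspeed 172.6 kt
Leg 4: desired track 253.0°; wind correction +0.8° → command heading 253.8°, groundspeed 164.6 kt
Leg 5: desired track 338.2°; wind correction -10.9° → command heading 327.3°, groundspeed 193.7 kt
Leg 6: desired track 51.4°; wind correction -4.7° → command heading 46.7°, groundspeed 237.6 kt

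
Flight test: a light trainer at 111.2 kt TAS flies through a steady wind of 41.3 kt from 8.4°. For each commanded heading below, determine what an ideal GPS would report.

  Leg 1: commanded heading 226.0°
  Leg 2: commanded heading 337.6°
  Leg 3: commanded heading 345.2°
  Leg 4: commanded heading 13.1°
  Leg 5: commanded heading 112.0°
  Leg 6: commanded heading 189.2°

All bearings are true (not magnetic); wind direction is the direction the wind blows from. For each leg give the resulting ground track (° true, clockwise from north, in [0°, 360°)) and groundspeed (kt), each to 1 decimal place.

Leg 1: track=216.1°, groundspeed=146.1 kt
Leg 2: track=322.0°, groundspeed=78.6 kt
Leg 3: track=332.7°, groundspeed=75.0 kt
Leg 4: track=15.9°, groundspeed=70.1 kt
Leg 5: track=130.4°, groundspeed=127.4 kt
Leg 6: track=189.0°, groundspeed=152.5 kt

Leg 1: heading 226.0°; drift -9.9° → track 216.1°, groundspeed 146.1 kt
Leg 2: heading 337.6°; drift -15.6° → track 322.0°, groundspeed 78.6 kt
Leg 3: heading 345.2°; drift -12.5° → track 332.7°, groundspeed 75.0 kt
Leg 4: heading 13.1°; drift +2.8° → track 15.9°, groundspeed 70.1 kt
Leg 5: heading 112.0°; drift +18.4° → track 130.4°, groundspeed 127.4 kt
Leg 6: heading 189.2°; drift -0.2° → track 189.0°, groundspeed 152.5 kt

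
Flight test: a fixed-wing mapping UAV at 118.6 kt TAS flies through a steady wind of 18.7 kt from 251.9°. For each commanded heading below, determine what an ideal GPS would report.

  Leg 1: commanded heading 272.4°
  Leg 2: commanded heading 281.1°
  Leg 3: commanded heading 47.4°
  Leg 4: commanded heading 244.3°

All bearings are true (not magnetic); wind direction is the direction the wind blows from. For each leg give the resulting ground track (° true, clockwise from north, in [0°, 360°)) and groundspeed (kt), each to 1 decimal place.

Leg 1: heading 272.4°; drift +3.7° → track 276.1°, groundspeed 101.3 kt
Leg 2: heading 281.1°; drift +5.1° → track 286.2°, groundspeed 102.7 kt
Leg 3: heading 47.4°; drift +3.3° → track 50.7°, groundspeed 135.8 kt
Leg 4: heading 244.3°; drift -1.4° → track 242.9°, groundspeed 100.1 kt

Leg 1: track=276.1°, groundspeed=101.3 kt
Leg 2: track=286.2°, groundspeed=102.7 kt
Leg 3: track=50.7°, groundspeed=135.8 kt
Leg 4: track=242.9°, groundspeed=100.1 kt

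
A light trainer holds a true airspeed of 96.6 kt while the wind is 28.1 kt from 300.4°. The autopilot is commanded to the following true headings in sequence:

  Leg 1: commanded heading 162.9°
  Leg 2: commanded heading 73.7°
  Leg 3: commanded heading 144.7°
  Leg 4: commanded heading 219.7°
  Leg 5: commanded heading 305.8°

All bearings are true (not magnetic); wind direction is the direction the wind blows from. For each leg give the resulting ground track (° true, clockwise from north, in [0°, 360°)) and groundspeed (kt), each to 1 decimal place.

Leg 1: heading 162.9°; drift -9.2° → track 153.7°, groundspeed 118.8 kt
Leg 2: heading 73.7°; drift +10.0° → track 83.7°, groundspeed 117.7 kt
Leg 3: heading 144.7°; drift -5.4° → track 139.3°, groundspeed 122.8 kt
Leg 4: heading 219.7°; drift -16.8° → track 202.9°, groundspeed 96.1 kt
Leg 5: heading 305.8°; drift +2.2° → track 308.0°, groundspeed 68.7 kt

Leg 1: track=153.7°, groundspeed=118.8 kt
Leg 2: track=83.7°, groundspeed=117.7 kt
Leg 3: track=139.3°, groundspeed=122.8 kt
Leg 4: track=202.9°, groundspeed=96.1 kt
Leg 5: track=308.0°, groundspeed=68.7 kt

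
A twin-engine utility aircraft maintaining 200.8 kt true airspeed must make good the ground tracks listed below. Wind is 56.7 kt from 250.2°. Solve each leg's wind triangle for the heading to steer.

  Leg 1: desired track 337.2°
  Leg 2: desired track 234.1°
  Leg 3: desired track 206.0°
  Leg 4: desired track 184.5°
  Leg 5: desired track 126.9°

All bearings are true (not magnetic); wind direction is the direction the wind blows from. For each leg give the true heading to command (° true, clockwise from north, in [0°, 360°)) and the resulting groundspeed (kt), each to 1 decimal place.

Leg 1: desired track 337.2°; wind correction -16.4° → command heading 320.8°, groundspeed 189.7 kt
Leg 2: desired track 234.1°; wind correction +4.5° → command heading 238.6°, groundspeed 145.7 kt
Leg 3: desired track 206.0°; wind correction +11.4° → command heading 217.4°, groundspeed 156.2 kt
Leg 4: desired track 184.5°; wind correction +14.9° → command heading 199.4°, groundspeed 170.7 kt
Leg 5: desired track 126.9°; wind correction +13.7° → command heading 140.6°, groundspeed 226.3 kt

Leg 1: heading=320.8°, groundspeed=189.7 kt
Leg 2: heading=238.6°, groundspeed=145.7 kt
Leg 3: heading=217.4°, groundspeed=156.2 kt
Leg 4: heading=199.4°, groundspeed=170.7 kt
Leg 5: heading=140.6°, groundspeed=226.3 kt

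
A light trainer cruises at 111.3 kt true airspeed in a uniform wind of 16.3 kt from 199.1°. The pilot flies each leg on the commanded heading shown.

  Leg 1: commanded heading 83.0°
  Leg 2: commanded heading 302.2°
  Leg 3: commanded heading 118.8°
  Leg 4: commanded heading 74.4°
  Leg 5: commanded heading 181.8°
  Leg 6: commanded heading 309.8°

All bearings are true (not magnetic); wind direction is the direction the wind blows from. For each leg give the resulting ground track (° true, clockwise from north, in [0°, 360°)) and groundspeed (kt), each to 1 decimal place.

Leg 1: heading 83.0°; drift -7.0° → track 76.0°, groundspeed 119.4 kt
Leg 2: heading 302.2°; drift +7.9° → track 310.1°, groundspeed 116.1 kt
Leg 3: heading 118.8°; drift -8.4° → track 110.4°, groundspeed 109.7 kt
Leg 4: heading 74.4°; drift -6.3° → track 68.1°, groundspeed 121.3 kt
Leg 5: heading 181.8°; drift -2.9° → track 178.9°, groundspeed 95.9 kt
Leg 6: heading 309.8°; drift +7.4° → track 317.2°, groundspeed 118.1 kt

Leg 1: track=76.0°, groundspeed=119.4 kt
Leg 2: track=310.1°, groundspeed=116.1 kt
Leg 3: track=110.4°, groundspeed=109.7 kt
Leg 4: track=68.1°, groundspeed=121.3 kt
Leg 5: track=178.9°, groundspeed=95.9 kt
Leg 6: track=317.2°, groundspeed=118.1 kt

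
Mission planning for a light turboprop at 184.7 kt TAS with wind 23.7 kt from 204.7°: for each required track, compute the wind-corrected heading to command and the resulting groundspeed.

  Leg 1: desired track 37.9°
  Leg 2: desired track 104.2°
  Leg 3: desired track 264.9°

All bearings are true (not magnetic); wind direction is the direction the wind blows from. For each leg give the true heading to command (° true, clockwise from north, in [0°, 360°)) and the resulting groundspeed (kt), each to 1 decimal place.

Leg 1: desired track 37.9°; wind correction +1.7° → command heading 39.6°, groundspeed 207.7 kt
Leg 2: desired track 104.2°; wind correction +7.2° → command heading 111.4°, groundspeed 187.5 kt
Leg 3: desired track 264.9°; wind correction -6.4° → command heading 258.5°, groundspeed 171.8 kt

Leg 1: heading=39.6°, groundspeed=207.7 kt
Leg 2: heading=111.4°, groundspeed=187.5 kt
Leg 3: heading=258.5°, groundspeed=171.8 kt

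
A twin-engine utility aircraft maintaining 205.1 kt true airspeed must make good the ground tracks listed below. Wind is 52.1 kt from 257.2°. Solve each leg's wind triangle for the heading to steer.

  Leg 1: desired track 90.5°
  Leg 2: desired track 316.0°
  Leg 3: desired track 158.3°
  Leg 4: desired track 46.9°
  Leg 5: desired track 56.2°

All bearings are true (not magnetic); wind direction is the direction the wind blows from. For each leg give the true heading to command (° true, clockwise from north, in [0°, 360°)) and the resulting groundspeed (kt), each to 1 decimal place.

Leg 1: desired track 90.5°; wind correction +3.4° → command heading 93.9°, groundspeed 255.5 kt
Leg 2: desired track 316.0°; wind correction -12.5° → command heading 303.5°, groundspeed 173.2 kt
Leg 3: desired track 158.3°; wind correction +14.5° → command heading 172.8°, groundspeed 206.6 kt
Leg 4: desired track 46.9°; wind correction -7.4° → command heading 39.5°, groundspeed 248.4 kt
Leg 5: desired track 56.2°; wind correction -5.2° → command heading 51.0°, groundspeed 252.9 kt

Leg 1: heading=93.9°, groundspeed=255.5 kt
Leg 2: heading=303.5°, groundspeed=173.2 kt
Leg 3: heading=172.8°, groundspeed=206.6 kt
Leg 4: heading=39.5°, groundspeed=248.4 kt
Leg 5: heading=51.0°, groundspeed=252.9 kt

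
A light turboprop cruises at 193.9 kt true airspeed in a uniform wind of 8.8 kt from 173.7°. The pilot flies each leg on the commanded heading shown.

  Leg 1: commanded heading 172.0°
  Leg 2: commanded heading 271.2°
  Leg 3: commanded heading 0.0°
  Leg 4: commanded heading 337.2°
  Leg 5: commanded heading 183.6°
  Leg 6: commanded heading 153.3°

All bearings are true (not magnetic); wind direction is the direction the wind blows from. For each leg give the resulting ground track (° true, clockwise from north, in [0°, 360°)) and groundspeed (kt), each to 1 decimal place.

Leg 1: track=171.9°, groundspeed=185.1 kt
Leg 2: track=273.8°, groundspeed=195.2 kt
Leg 3: track=359.7°, groundspeed=202.6 kt
Leg 4: track=337.9°, groundspeed=202.4 kt
Leg 5: track=184.1°, groundspeed=185.2 kt
Leg 6: track=152.4°, groundspeed=185.7 kt

Leg 1: heading 172.0°; drift -0.1° → track 171.9°, groundspeed 185.1 kt
Leg 2: heading 271.2°; drift +2.6° → track 273.8°, groundspeed 195.2 kt
Leg 3: heading 0.0°; drift -0.3° → track 359.7°, groundspeed 202.6 kt
Leg 4: heading 337.2°; drift +0.7° → track 337.9°, groundspeed 202.4 kt
Leg 5: heading 183.6°; drift +0.5° → track 184.1°, groundspeed 185.2 kt
Leg 6: heading 153.3°; drift -0.9° → track 152.4°, groundspeed 185.7 kt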